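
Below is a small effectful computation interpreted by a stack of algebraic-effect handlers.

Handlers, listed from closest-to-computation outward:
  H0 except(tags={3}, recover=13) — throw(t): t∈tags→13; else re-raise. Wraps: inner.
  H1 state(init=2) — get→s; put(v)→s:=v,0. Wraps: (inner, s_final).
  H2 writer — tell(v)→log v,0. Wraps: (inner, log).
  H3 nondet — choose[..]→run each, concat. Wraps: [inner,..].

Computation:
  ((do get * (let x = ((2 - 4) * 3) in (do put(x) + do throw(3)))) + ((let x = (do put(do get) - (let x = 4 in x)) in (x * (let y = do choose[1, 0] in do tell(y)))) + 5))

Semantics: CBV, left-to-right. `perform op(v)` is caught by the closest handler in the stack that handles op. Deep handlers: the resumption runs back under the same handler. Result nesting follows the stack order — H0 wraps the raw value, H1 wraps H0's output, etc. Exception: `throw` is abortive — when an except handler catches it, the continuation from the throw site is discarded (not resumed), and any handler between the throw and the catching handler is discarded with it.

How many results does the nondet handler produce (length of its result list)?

Answer: 1

Evaluation trace:
get @ H1 ⇒ 2
put(-6) @ H1 ⇒ s:=-6
throw(3) @ H0 caught ⇒ 13
H1 returns (13, -6)
H2 returns ((13, -6), ())
H3 returns [((13, -6), ())]
= [((13, -6), ())]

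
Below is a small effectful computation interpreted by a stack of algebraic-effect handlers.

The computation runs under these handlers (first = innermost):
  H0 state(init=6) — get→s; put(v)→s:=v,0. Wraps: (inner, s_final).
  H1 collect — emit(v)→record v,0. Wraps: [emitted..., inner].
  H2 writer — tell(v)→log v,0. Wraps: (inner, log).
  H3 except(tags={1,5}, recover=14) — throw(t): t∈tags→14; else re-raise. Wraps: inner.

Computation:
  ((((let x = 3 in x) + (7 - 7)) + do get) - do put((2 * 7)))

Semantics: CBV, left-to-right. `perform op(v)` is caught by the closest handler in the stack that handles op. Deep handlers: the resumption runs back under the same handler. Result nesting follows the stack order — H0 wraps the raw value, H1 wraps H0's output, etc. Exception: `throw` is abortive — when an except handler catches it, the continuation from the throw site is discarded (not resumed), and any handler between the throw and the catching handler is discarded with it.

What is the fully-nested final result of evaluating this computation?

Step-by-step:
get @ H0 ⇒ 6
put(14) @ H0 ⇒ s:=14
H0 returns (9, 14)
H1 returns [(9, 14)]
H2 returns ([(9, 14)], ())
H3 returns ([(9, 14)], ())
= ([(9, 14)], ())

Answer: ([(9, 14)], ())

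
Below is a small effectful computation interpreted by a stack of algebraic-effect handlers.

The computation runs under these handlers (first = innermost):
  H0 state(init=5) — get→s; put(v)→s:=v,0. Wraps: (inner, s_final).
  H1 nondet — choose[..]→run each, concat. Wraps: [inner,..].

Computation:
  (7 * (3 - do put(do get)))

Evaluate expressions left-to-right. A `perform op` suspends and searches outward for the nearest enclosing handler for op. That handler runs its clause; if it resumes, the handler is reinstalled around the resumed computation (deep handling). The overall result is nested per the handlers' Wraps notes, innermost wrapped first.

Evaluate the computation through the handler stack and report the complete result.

Evaluation trace:
get @ H0 ⇒ 5
put(5) @ H0 ⇒ s:=5
H0 returns (21, 5)
H1 returns [(21, 5)]
= [(21, 5)]

Answer: [(21, 5)]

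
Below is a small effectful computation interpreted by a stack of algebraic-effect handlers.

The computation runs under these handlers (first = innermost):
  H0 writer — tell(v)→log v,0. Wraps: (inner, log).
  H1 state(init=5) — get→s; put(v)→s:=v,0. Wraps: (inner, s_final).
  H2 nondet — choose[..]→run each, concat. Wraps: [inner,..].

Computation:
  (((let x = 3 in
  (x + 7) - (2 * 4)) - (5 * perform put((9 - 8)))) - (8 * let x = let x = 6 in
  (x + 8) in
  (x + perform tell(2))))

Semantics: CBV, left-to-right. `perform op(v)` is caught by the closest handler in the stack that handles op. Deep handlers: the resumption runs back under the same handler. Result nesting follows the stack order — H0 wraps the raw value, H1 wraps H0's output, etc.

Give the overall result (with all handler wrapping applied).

Step-by-step:
put(1) @ H1 ⇒ s:=1
tell(2) @ H0 ⇒ log+=2
H0 returns (-110, (2))
H1 returns ((-110, (2)), 1)
H2 returns [((-110, (2)), 1)]
= [((-110, (2)), 1)]

Answer: [((-110, (2)), 1)]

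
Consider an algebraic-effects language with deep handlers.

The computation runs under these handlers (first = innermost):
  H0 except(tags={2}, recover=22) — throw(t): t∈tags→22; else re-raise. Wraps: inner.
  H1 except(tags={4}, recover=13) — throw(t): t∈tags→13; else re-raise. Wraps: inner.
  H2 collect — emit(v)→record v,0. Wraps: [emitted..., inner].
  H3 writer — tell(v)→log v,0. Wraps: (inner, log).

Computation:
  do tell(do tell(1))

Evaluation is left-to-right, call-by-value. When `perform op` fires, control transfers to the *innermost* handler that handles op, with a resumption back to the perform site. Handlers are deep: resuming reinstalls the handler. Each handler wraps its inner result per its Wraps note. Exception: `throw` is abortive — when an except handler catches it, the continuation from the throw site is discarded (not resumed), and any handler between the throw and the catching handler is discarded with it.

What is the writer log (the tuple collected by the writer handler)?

Answer: (1, 0)

Working:
tell(1) @ H3 ⇒ log+=1
tell(0) @ H3 ⇒ log+=0
H0 returns 0
H1 returns 0
H2 returns [0]
H3 returns ([0], (1, 0))
= ([0], (1, 0))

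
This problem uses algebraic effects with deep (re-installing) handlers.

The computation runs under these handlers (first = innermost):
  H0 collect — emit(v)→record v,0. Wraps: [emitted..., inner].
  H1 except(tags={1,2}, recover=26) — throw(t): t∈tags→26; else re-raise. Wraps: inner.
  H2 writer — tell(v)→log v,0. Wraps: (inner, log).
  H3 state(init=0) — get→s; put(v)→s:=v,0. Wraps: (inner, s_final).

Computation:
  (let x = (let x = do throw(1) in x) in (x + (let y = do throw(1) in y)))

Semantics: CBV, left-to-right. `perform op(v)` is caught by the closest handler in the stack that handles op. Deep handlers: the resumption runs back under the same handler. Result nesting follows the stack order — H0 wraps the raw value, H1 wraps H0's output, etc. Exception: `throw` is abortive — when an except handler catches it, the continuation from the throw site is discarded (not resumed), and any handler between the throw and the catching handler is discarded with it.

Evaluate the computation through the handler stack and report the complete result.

Answer: ((26, ()), 0)

Evaluation trace:
throw(1) @ H1 caught ⇒ 26
H2 returns (26, ())
H3 returns ((26, ()), 0)
= ((26, ()), 0)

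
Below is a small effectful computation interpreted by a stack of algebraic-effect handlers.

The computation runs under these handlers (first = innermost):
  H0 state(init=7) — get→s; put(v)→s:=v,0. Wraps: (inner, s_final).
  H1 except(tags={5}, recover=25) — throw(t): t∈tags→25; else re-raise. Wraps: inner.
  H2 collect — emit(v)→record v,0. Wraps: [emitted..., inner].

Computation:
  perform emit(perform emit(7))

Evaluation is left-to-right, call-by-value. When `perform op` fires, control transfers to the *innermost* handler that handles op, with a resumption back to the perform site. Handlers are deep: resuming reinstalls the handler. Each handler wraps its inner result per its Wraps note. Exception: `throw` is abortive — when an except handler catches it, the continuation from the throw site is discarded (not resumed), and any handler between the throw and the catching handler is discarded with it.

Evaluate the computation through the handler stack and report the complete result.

Answer: [7, 0, (0, 7)]

Step-by-step:
emit(7) @ H2 ⇒ out+=7
emit(0) @ H2 ⇒ out+=0
H0 returns (0, 7)
H1 returns (0, 7)
H2 returns [7, 0, (0, 7)]
= [7, 0, (0, 7)]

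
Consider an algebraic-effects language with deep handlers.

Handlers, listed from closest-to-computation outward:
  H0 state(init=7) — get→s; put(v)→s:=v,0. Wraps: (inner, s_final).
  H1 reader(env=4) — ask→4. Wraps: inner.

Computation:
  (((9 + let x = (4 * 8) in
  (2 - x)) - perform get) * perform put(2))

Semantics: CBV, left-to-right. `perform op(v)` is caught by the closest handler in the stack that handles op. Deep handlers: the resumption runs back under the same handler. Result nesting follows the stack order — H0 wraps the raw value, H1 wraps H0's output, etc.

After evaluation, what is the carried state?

Evaluation trace:
get @ H0 ⇒ 7
put(2) @ H0 ⇒ s:=2
H0 returns (0, 2)
H1 returns (0, 2)
= (0, 2)

Answer: 2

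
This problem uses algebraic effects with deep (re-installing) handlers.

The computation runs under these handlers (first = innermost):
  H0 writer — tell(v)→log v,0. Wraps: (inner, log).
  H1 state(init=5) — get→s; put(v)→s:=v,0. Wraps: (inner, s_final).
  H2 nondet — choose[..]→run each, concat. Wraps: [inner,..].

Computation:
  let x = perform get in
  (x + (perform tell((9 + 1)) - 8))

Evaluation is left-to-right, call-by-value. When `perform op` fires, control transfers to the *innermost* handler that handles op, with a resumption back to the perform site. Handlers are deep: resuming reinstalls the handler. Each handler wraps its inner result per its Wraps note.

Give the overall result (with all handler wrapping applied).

Answer: [((-3, (10)), 5)]

Step-by-step:
get @ H1 ⇒ 5
tell(10) @ H0 ⇒ log+=10
H0 returns (-3, (10))
H1 returns ((-3, (10)), 5)
H2 returns [((-3, (10)), 5)]
= [((-3, (10)), 5)]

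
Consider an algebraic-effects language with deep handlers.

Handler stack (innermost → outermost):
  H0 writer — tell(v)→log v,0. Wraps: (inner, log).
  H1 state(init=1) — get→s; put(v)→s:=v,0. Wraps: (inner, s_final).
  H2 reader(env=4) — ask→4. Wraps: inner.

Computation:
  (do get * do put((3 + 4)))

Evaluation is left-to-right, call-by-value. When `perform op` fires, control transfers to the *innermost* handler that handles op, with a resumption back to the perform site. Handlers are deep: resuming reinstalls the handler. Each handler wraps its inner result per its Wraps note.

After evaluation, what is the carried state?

Answer: 7

Step-by-step:
get @ H1 ⇒ 1
put(7) @ H1 ⇒ s:=7
H0 returns (0, ())
H1 returns ((0, ()), 7)
H2 returns ((0, ()), 7)
= ((0, ()), 7)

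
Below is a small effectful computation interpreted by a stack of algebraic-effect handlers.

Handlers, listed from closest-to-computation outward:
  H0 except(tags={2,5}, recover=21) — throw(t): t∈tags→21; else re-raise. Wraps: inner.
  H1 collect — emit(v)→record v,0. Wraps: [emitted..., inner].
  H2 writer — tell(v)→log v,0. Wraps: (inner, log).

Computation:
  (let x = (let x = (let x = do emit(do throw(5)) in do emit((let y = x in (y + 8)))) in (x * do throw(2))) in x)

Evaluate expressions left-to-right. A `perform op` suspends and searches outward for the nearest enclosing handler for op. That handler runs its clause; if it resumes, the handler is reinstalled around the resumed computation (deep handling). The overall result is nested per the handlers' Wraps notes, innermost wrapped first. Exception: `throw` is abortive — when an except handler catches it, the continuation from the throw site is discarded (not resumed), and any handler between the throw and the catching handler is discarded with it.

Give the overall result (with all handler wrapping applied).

Working:
throw(5) @ H0 caught ⇒ 21
H1 returns [21]
H2 returns ([21], ())
= ([21], ())

Answer: ([21], ())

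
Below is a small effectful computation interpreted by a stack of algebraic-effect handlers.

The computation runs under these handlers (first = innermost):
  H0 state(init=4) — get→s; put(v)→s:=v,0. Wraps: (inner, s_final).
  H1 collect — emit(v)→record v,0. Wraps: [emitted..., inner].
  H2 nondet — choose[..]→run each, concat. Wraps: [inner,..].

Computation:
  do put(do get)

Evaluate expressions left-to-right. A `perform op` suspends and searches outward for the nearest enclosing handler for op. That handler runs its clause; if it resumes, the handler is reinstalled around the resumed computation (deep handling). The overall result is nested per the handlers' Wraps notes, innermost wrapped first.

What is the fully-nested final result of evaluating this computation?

Answer: [[(0, 4)]]

Working:
get @ H0 ⇒ 4
put(4) @ H0 ⇒ s:=4
H0 returns (0, 4)
H1 returns [(0, 4)]
H2 returns [[(0, 4)]]
= [[(0, 4)]]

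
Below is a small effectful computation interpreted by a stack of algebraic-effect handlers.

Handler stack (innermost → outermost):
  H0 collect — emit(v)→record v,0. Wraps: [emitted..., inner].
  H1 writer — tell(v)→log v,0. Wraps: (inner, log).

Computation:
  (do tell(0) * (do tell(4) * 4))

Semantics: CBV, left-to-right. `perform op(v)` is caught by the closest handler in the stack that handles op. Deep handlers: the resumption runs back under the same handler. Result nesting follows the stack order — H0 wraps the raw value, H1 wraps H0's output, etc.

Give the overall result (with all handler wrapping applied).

Evaluation trace:
tell(0) @ H1 ⇒ log+=0
tell(4) @ H1 ⇒ log+=4
H0 returns [0]
H1 returns ([0], (0, 4))
= ([0], (0, 4))

Answer: ([0], (0, 4))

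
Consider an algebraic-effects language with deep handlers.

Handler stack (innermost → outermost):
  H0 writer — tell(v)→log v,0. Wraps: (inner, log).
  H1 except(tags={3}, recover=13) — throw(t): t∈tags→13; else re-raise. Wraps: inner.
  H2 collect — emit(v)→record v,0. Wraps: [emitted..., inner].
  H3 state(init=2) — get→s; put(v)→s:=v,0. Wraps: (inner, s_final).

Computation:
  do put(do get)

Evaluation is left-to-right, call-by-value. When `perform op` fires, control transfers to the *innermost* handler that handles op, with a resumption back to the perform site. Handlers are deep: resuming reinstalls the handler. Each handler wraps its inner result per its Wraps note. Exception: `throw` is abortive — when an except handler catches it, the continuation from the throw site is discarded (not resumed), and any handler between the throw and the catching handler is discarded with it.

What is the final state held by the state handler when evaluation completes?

Evaluation trace:
get @ H3 ⇒ 2
put(2) @ H3 ⇒ s:=2
H0 returns (0, ())
H1 returns (0, ())
H2 returns [(0, ())]
H3 returns ([(0, ())], 2)
= ([(0, ())], 2)

Answer: 2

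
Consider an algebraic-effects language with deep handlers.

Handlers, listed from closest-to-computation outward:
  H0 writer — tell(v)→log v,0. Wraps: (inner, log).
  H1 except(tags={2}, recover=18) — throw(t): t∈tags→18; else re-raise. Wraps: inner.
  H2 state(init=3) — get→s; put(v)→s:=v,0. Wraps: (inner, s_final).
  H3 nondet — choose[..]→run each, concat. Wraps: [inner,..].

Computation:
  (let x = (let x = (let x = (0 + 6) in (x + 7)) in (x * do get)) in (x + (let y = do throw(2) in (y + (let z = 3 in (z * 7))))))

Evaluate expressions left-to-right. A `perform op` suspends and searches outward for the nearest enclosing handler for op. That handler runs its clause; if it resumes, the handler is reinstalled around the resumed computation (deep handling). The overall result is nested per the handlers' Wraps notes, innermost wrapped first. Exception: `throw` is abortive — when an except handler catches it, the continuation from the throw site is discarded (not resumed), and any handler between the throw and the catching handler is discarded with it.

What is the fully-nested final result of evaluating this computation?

Step-by-step:
get @ H2 ⇒ 3
throw(2) @ H1 caught ⇒ 18
H2 returns (18, 3)
H3 returns [(18, 3)]
= [(18, 3)]

Answer: [(18, 3)]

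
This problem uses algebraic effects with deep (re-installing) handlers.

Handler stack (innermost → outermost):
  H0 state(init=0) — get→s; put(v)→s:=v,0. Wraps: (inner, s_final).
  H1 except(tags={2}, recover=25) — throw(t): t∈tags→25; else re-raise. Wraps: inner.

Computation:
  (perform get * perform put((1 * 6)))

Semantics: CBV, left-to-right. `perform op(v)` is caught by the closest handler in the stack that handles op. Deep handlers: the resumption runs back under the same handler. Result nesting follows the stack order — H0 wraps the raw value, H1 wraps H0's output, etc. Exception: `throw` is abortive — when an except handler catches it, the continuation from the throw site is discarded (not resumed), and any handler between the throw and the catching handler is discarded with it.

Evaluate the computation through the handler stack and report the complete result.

Step-by-step:
get @ H0 ⇒ 0
put(6) @ H0 ⇒ s:=6
H0 returns (0, 6)
H1 returns (0, 6)
= (0, 6)

Answer: (0, 6)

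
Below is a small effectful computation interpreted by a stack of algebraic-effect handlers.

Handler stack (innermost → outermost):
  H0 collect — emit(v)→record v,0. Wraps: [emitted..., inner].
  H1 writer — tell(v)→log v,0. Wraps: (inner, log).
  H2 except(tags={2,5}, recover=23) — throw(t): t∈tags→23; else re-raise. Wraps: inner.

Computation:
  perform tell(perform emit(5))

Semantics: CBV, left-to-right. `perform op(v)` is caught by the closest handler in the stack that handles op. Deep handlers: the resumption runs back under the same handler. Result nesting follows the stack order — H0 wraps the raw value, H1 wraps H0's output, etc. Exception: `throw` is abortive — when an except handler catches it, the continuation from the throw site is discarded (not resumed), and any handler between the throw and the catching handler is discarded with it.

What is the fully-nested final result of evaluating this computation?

Answer: ([5, 0], (0))

Step-by-step:
emit(5) @ H0 ⇒ out+=5
tell(0) @ H1 ⇒ log+=0
H0 returns [5, 0]
H1 returns ([5, 0], (0))
H2 returns ([5, 0], (0))
= ([5, 0], (0))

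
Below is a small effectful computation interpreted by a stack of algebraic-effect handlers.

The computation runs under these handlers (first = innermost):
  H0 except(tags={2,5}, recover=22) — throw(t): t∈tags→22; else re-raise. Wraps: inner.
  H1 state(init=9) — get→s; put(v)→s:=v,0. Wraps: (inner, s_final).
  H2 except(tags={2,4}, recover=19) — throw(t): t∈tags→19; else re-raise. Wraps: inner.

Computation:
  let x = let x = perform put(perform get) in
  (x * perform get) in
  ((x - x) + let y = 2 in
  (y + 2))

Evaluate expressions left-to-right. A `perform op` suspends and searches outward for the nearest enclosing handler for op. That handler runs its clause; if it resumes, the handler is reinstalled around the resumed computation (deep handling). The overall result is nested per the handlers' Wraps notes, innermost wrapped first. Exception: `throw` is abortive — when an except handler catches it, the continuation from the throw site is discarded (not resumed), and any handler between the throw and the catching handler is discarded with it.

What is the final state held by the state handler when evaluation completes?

Step-by-step:
get @ H1 ⇒ 9
put(9) @ H1 ⇒ s:=9
get @ H1 ⇒ 9
H0 returns 4
H1 returns (4, 9)
H2 returns (4, 9)
= (4, 9)

Answer: 9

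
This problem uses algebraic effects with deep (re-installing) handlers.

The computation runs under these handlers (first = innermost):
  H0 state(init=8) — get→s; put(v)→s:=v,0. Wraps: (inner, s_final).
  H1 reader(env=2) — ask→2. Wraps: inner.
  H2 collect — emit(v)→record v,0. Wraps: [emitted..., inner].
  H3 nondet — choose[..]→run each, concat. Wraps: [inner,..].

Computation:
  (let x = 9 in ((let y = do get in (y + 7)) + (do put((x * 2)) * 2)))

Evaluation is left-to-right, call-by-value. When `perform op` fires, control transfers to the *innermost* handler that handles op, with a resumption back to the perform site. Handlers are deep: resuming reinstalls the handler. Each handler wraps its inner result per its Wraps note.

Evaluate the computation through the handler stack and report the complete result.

Working:
get @ H0 ⇒ 8
put(18) @ H0 ⇒ s:=18
H0 returns (15, 18)
H1 returns (15, 18)
H2 returns [(15, 18)]
H3 returns [[(15, 18)]]
= [[(15, 18)]]

Answer: [[(15, 18)]]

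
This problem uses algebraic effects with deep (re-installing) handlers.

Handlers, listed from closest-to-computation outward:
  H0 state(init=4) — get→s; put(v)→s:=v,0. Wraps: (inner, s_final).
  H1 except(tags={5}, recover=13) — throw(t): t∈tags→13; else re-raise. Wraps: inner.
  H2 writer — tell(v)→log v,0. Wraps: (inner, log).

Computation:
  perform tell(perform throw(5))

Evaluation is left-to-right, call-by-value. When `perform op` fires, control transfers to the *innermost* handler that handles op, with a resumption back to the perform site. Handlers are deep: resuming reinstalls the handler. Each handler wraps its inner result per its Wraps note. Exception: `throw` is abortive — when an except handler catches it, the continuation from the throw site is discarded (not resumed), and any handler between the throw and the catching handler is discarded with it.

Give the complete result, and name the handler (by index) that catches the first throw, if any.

Working:
throw(5) @ H1 caught ⇒ 13
H2 returns (13, ())
= (13, ())

Answer: (13, ()) ; first throw caught by: H1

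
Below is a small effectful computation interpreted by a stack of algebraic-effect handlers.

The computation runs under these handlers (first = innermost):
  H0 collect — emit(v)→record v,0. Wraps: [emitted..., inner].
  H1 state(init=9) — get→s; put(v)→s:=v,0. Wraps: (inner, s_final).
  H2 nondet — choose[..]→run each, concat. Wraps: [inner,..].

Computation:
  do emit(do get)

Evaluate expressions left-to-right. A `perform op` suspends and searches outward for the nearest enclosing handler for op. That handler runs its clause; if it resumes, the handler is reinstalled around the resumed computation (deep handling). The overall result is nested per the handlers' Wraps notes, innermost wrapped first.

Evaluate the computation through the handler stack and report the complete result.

Answer: [([9, 0], 9)]

Evaluation trace:
get @ H1 ⇒ 9
emit(9) @ H0 ⇒ out+=9
H0 returns [9, 0]
H1 returns ([9, 0], 9)
H2 returns [([9, 0], 9)]
= [([9, 0], 9)]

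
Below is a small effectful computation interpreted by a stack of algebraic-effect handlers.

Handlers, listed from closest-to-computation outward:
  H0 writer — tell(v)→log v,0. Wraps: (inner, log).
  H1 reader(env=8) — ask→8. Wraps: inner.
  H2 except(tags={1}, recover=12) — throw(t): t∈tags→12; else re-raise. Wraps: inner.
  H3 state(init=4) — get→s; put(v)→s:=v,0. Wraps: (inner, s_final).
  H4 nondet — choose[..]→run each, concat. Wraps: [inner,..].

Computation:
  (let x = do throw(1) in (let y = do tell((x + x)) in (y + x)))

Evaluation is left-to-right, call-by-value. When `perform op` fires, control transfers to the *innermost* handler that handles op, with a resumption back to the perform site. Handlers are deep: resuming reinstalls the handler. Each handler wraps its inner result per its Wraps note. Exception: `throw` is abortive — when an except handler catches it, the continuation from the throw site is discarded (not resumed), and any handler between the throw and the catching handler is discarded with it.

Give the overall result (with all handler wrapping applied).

Evaluation trace:
throw(1) @ H2 caught ⇒ 12
H3 returns (12, 4)
H4 returns [(12, 4)]
= [(12, 4)]

Answer: [(12, 4)]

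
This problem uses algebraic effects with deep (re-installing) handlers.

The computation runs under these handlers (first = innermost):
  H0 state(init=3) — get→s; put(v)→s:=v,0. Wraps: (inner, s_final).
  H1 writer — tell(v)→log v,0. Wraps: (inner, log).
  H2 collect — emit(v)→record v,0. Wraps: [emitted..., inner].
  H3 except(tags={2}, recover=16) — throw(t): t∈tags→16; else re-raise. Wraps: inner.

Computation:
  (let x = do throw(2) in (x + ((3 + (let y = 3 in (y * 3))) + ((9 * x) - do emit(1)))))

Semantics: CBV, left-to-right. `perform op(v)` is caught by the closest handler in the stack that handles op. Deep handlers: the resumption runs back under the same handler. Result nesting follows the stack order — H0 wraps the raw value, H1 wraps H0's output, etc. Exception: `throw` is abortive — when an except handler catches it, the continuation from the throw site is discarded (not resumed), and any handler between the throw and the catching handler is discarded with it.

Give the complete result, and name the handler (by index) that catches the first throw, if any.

Evaluation trace:
throw(2) @ H3 caught ⇒ 16
= 16

Answer: 16 ; first throw caught by: H3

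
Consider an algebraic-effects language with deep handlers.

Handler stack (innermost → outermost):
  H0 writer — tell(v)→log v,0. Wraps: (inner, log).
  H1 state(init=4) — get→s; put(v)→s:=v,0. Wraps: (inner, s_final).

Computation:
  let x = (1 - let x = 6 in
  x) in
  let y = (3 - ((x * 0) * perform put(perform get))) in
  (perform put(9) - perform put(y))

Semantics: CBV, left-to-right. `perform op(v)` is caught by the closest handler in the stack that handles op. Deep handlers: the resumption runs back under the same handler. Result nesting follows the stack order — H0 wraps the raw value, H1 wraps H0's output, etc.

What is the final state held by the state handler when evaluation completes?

Working:
get @ H1 ⇒ 4
put(4) @ H1 ⇒ s:=4
put(9) @ H1 ⇒ s:=9
put(3) @ H1 ⇒ s:=3
H0 returns (0, ())
H1 returns ((0, ()), 3)
= ((0, ()), 3)

Answer: 3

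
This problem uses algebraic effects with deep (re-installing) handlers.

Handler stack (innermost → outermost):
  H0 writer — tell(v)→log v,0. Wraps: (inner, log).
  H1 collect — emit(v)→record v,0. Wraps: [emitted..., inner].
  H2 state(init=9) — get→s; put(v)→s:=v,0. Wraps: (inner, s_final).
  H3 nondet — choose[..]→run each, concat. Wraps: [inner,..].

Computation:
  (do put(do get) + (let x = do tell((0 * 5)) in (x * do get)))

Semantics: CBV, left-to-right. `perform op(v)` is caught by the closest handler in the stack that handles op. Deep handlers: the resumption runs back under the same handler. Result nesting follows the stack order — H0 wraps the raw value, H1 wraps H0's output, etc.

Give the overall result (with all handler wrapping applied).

Working:
get @ H2 ⇒ 9
put(9) @ H2 ⇒ s:=9
tell(0) @ H0 ⇒ log+=0
get @ H2 ⇒ 9
H0 returns (0, (0))
H1 returns [(0, (0))]
H2 returns ([(0, (0))], 9)
H3 returns [([(0, (0))], 9)]
= [([(0, (0))], 9)]

Answer: [([(0, (0))], 9)]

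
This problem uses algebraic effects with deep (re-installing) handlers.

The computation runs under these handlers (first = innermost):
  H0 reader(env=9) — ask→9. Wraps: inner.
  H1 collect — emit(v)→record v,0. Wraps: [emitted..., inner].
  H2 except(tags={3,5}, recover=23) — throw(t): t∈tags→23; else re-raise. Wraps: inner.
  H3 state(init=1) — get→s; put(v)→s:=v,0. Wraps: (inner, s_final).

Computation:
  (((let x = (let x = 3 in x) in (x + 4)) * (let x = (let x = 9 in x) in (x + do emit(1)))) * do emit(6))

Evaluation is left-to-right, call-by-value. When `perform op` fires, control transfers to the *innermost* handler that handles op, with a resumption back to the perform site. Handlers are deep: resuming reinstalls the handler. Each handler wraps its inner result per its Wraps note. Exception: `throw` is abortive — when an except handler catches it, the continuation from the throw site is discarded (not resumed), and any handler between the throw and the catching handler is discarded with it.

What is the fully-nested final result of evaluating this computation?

Working:
emit(1) @ H1 ⇒ out+=1
emit(6) @ H1 ⇒ out+=6
H0 returns 0
H1 returns [1, 6, 0]
H2 returns [1, 6, 0]
H3 returns ([1, 6, 0], 1)
= ([1, 6, 0], 1)

Answer: ([1, 6, 0], 1)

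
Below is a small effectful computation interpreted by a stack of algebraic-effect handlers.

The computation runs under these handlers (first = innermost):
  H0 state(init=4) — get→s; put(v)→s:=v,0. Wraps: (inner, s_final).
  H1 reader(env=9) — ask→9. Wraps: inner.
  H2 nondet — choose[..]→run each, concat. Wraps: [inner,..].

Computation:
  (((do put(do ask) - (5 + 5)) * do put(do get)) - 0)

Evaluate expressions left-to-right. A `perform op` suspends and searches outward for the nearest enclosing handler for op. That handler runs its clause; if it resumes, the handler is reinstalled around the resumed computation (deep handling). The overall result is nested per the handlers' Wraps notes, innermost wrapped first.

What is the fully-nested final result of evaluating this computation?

Step-by-step:
ask @ H1 ⇒ 9
put(9) @ H0 ⇒ s:=9
get @ H0 ⇒ 9
put(9) @ H0 ⇒ s:=9
H0 returns (0, 9)
H1 returns (0, 9)
H2 returns [(0, 9)]
= [(0, 9)]

Answer: [(0, 9)]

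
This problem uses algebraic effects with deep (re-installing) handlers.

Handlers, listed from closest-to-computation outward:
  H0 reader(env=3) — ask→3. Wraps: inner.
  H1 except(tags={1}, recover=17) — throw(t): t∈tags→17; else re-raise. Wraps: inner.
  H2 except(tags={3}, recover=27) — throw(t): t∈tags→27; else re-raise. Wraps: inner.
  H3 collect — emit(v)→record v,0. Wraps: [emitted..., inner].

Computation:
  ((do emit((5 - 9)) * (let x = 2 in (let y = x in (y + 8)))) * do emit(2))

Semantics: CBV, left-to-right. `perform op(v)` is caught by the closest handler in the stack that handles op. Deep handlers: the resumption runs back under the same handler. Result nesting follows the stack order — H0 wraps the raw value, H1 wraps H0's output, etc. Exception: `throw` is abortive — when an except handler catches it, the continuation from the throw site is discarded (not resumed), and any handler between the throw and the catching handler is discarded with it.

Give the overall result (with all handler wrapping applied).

Evaluation trace:
emit(-4) @ H3 ⇒ out+=-4
emit(2) @ H3 ⇒ out+=2
H0 returns 0
H1 returns 0
H2 returns 0
H3 returns [-4, 2, 0]
= [-4, 2, 0]

Answer: [-4, 2, 0]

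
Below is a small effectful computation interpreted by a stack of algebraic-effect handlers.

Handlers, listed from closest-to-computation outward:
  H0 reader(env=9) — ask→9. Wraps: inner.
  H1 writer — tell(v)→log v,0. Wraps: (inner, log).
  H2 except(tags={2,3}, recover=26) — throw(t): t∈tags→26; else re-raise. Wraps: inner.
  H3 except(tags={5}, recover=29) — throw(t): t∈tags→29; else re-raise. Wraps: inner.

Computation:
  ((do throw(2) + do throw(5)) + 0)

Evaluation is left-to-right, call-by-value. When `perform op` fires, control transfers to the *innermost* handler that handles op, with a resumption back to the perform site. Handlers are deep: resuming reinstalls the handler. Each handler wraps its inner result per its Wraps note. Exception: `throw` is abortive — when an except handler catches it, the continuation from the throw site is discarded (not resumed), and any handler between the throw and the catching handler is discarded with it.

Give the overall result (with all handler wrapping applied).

Step-by-step:
throw(2) @ H2 caught ⇒ 26
H3 returns 26
= 26

Answer: 26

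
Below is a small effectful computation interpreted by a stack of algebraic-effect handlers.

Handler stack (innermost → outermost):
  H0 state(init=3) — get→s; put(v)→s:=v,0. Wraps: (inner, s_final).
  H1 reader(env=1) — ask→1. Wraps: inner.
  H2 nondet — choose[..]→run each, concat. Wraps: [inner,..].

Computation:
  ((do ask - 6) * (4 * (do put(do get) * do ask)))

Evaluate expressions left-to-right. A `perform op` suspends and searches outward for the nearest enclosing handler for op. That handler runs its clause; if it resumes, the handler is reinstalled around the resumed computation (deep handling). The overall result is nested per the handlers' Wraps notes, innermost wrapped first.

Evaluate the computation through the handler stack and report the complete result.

Evaluation trace:
ask @ H1 ⇒ 1
get @ H0 ⇒ 3
put(3) @ H0 ⇒ s:=3
ask @ H1 ⇒ 1
H0 returns (0, 3)
H1 returns (0, 3)
H2 returns [(0, 3)]
= [(0, 3)]

Answer: [(0, 3)]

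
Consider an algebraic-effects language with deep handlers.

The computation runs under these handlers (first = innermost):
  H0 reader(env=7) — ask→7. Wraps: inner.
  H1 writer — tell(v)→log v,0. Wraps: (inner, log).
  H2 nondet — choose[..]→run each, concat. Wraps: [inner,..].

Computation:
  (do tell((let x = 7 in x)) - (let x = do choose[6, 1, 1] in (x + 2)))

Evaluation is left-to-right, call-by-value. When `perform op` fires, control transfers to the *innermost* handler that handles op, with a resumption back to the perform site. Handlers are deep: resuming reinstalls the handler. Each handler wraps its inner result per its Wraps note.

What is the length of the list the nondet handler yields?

Answer: 3

Working:
tell(7) @ H1 ⇒ log+=7
choose[6, 1, 1] @ H2
  branch[0] choose=6:
    H0 returns -8
    H1 returns (-8, (7))
    H2 returns [(-8, (7))]
  branch[1] choose=1:
    H0 returns -3
    H1 returns (-3, (7))
    H2 returns [(-3, (7))]
  branch[2] choose=1:
    H0 returns -3
    H1 returns (-3, (7))
    H2 returns [(-3, (7))]
= [(-8, (7)), (-3, (7)), (-3, (7))]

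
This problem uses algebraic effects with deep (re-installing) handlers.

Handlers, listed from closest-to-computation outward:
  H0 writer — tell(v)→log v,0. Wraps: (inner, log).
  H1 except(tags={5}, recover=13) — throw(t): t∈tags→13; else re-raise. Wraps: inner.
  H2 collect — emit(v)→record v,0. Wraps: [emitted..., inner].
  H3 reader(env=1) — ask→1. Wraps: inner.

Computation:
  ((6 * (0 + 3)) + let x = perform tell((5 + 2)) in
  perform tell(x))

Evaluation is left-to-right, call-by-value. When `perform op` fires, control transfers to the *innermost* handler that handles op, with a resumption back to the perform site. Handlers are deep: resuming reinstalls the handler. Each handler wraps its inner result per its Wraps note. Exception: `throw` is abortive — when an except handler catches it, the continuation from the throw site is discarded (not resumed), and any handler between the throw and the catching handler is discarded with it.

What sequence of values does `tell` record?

Working:
tell(7) @ H0 ⇒ log+=7
tell(0) @ H0 ⇒ log+=0
H0 returns (18, (7, 0))
H1 returns (18, (7, 0))
H2 returns [(18, (7, 0))]
H3 returns [(18, (7, 0))]
= [(18, (7, 0))]

Answer: (7, 0)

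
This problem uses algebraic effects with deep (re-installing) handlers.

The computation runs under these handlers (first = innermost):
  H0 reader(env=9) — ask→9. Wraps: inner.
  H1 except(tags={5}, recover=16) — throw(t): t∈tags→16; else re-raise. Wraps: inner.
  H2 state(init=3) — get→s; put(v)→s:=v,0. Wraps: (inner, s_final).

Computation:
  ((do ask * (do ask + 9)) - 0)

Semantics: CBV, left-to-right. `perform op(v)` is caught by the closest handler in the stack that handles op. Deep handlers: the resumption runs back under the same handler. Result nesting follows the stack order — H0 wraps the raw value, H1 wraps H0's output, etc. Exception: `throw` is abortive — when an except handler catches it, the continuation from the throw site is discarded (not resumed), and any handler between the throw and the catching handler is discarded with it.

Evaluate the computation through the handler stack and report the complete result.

Answer: (162, 3)

Working:
ask @ H0 ⇒ 9
ask @ H0 ⇒ 9
H0 returns 162
H1 returns 162
H2 returns (162, 3)
= (162, 3)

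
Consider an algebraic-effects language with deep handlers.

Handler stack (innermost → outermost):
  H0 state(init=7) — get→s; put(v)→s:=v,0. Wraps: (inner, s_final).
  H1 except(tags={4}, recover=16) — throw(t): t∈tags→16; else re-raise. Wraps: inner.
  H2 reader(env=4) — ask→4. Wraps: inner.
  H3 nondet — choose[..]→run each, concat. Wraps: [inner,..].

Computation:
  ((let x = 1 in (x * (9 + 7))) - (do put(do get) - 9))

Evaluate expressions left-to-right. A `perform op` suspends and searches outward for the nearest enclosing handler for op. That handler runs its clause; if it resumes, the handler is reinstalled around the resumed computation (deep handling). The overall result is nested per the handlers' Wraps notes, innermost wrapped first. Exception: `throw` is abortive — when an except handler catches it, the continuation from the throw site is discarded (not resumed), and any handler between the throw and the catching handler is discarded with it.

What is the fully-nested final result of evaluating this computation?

Answer: [(25, 7)]

Step-by-step:
get @ H0 ⇒ 7
put(7) @ H0 ⇒ s:=7
H0 returns (25, 7)
H1 returns (25, 7)
H2 returns (25, 7)
H3 returns [(25, 7)]
= [(25, 7)]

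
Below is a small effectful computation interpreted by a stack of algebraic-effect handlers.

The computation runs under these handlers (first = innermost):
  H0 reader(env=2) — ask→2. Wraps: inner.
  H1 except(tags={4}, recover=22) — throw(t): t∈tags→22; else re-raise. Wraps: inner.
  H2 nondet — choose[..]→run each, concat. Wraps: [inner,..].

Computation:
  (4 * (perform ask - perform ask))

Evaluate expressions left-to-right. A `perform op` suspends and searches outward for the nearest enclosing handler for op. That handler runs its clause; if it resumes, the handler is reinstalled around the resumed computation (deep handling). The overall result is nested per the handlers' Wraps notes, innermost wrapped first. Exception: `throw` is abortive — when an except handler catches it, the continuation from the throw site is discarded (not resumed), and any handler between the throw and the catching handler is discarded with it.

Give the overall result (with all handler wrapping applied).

Answer: [0]

Evaluation trace:
ask @ H0 ⇒ 2
ask @ H0 ⇒ 2
H0 returns 0
H1 returns 0
H2 returns [0]
= [0]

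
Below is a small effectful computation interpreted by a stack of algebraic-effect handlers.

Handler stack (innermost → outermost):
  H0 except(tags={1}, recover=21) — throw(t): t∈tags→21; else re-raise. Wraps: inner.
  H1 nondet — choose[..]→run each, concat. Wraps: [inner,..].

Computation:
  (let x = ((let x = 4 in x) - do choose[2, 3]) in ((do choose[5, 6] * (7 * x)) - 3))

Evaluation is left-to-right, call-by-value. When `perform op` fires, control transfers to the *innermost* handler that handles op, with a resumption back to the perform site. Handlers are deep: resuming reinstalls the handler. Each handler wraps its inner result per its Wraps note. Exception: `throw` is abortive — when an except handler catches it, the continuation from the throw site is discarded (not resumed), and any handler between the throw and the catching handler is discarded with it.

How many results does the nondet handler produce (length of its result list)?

Answer: 4

Evaluation trace:
choose[2, 3] @ H1
  branch[0] choose=2:
    choose[5, 6] @ H1
      branch[0] choose=5:
        H0 returns 67
        H1 returns [67]
      branch[1] choose=6:
        H0 returns 81
        H1 returns [81]
  branch[1] choose=3:
    choose[5, 6] @ H1
      branch[0] choose=5:
        H0 returns 32
        H1 returns [32]
      branch[1] choose=6:
        H0 returns 39
        H1 returns [39]
= [67, 81, 32, 39]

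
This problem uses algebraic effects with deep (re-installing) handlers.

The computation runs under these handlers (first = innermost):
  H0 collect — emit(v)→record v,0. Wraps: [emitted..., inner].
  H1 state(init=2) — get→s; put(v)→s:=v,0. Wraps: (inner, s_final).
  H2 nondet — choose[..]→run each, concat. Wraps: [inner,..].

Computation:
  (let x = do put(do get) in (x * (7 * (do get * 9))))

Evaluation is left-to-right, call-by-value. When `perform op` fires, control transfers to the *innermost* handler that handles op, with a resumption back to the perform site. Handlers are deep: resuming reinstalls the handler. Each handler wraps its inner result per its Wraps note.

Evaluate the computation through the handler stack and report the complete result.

Answer: [([0], 2)]

Working:
get @ H1 ⇒ 2
put(2) @ H1 ⇒ s:=2
get @ H1 ⇒ 2
H0 returns [0]
H1 returns ([0], 2)
H2 returns [([0], 2)]
= [([0], 2)]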